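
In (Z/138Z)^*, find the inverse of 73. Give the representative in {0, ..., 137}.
Apply the extended Euclidean algorithm to (138, 73), tracking rows (r, s, t) with s·138 + t·73 = r. Each division r_prev = q·r_cur + r_new produces the new row as (previous row) − q·(current row):
  row A: (138, 1, 0)   [1·138 + 0·73 = 138]
  row B: (73, 0, 1)   [0·138 + 1·73 = 73]
  138 = 1·73 + 65   → row C = row A − 1·row B = (65, 1, −1)   [check: 1·138 − 1·73 = 65]
  73 = 1·65 + 8   → row D = row B − 1·row C = (8, −1, 2)   [check: −1·138 + 2·73 = 8]
  65 = 8·8 + 1   → row E = row C − 8·row D = (1, 9, −17)   [check: 9·138 − 17·73 = 1]
  8 = 8·1 + 0   → remainder 0, stop. gcd = 1 (last nonzero row E).
The gcd is 1, so 73 is invertible mod 138. The last nonzero row gives 9·138 − 17·73 = 1, so t = −17. So 73^(−1) ≡ −17 ≡ 121 (mod 138). Verify: 73 · 121 = 8833 ≡ 1 (mod 138). ✓

Final answer: 73^(−1) ≡ 121 (mod 138)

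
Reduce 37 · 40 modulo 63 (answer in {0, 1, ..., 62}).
31

Both factors are already reduced mod 63. 37 · 40 = 1480. Dividing by 63: 1480 = 23·63 + 31. So (37 · 40) mod 63 = 31.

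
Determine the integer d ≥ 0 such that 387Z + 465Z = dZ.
In the PID Z, (a, b) is generated by gcd(a, b). Compute gcd(465, 387) with the extended Euclidean algorithm, tracking rows (r, s, t) with s·465 + t·387 = r:
  row A: (465, 1, 0)   [1·465 + 0·387 = 465]
  row B: (387, 0, 1)   [0·465 + 1·387 = 387]
  465 = 1·387 + 78   → row C = row A − 1·row B = (78, 1, −1)   [check: 1·465 − 1·387 = 78]
  387 = 4·78 + 75   → row D = row B − 4·row C = (75, −4, 5)   [check: −4·465 + 5·387 = 75]
  78 = 1·75 + 3   → row E = row C − 1·row D = (3, 5, −6)   [check: 5·465 − 6·387 = 3]
  75 = 25·3 + 0   → remainder 0, stop. gcd = 3 (last nonzero row E).
So gcd(387, 465) = 3, with Bézout identity 5·465 − 6·387 = 3. Containment (⊇): the Bézout identity exhibits 3 as an element of (387, 465), giving (3) ⊆ (387, 465). Containment (⊆): since 3 | 387 and 3 | 465 (387 = 3·129, 465 = 3·155), every Z-linear combination of 387 and 465 is divisible by 3, so (387, 465) ⊆ (3). Therefore (387, 465) = (3), d = 3.

Final answer: (387, 465) = (3); d = 3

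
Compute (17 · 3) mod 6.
Reduce the factors first: 17 ≡ 5 (mod 6), so 17 · 3 ≡ 5 · 3 (mod 6). 5 · 3 = 15. Dividing by 6: 15 = 2·6 + 3. So (17 · 3) mod 6 = 3.

Final answer: 3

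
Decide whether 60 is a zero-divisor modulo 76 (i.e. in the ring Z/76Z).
YES

gcd(60, 76) = 4 > 1, so 60 is not a unit in Z/76Z. In Z/nZ every nonzero non-unit is a zero-divisor: explicitly, take b = 76/gcd = 19 ≠ 0 (mod 76); then 60·19 = 1140 = 15·76, i.e. 60·19 ≡ 0 (mod 76). So 60 is a zero-divisor.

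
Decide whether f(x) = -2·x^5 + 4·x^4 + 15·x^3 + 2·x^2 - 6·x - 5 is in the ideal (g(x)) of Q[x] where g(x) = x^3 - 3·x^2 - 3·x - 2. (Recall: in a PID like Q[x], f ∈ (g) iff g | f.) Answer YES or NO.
In Q[x] the ideal (g) consists of all multiples of g, so f ∈ (g) iff g | f, i.e. iff the remainder of f on division by g is 0. Divide f by g (g is monic, so eliminate the leading term of the running remainder at each step):
  leading term -2·x^5: subtract (-2·x^2)·g(x) = -2·x^5 + 6·x^4 + 6·x^3 + 4·x^2, leaving -2·x^4 + 9·x^3 - 2·x^2 - 6·x - 5
  leading term -2·x^4: subtract (-2·x)·g(x) = -2·x^4 + 6·x^3 + 6·x^2 + 4·x, leaving 3·x^3 - 8·x^2 - 10·x - 5
  leading term 3·x^3: subtract (3)·g(x) = 3·x^3 - 9·x^2 - 9·x - 6, leaving x^2 - x + 1
The remainder r(x) = x^2 - x + 1 ≠ 0 (and deg r < deg g), so g ∤ f, i.e. f ∉ (g).

Final answer: NO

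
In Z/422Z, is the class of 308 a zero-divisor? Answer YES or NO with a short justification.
YES

gcd(308, 422) = 2 > 1, so 308 is not a unit in Z/422Z. In Z/nZ every nonzero non-unit is a zero-divisor: explicitly, take b = 422/gcd = 211 ≠ 0 (mod 422); then 308·211 = 64988 = 154·422, i.e. 308·211 ≡ 0 (mod 422). So 308 is a zero-divisor.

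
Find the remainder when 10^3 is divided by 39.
25

Use repeated squaring. Binary(3) = 11. Walk through the bits of the exponent 3 left-to-right: at each bit after the leading one, square the running value, then multiply by 10 if the bit is 1 (always reducing mod 39):
  bit 1 = 1 (leading): start with 10.
  bit 2 = 1: square 10^2 = 100 ≡ 22; bit is 1, so multiply 22·10 = 220 ≡ 25 (mod 39).
Final value: 10^3 ≡ 25 (mod 39).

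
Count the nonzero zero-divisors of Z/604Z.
In Z/604Z each nonzero element is either a unit (gcd with 604 is 1) or a zero-divisor (gcd > 1). The number of units is φ(604): factorise 604 = 2^2 · 151, so φ(604) = (2^2 − 2^1) · (151 − 1) = 2 · 150 = 300. The nonzero elements number 604 − 1 = 603. Hence the nonzero zero-divisors number 603 − 300 = 303.

Final answer: Z/604Z has 303 nonzero zero-divisors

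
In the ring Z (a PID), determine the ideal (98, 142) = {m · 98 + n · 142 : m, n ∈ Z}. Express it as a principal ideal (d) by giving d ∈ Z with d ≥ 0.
(98, 142) = (2); d = 2

In the PID Z, (a, b) is generated by gcd(a, b). Compute gcd(142, 98) with the extended Euclidean algorithm, tracking rows (r, s, t) with s·142 + t·98 = r:
  row A: (142, 1, 0)   [1·142 + 0·98 = 142]
  row B: (98, 0, 1)   [0·142 + 1·98 = 98]
  142 = 1·98 + 44   → row C = row A − 1·row B = (44, 1, −1)   [check: 1·142 − 1·98 = 44]
  98 = 2·44 + 10   → row D = row B − 2·row C = (10, −2, 3)   [check: −2·142 + 3·98 = 10]
  44 = 4·10 + 4   → row E = row C − 4·row D = (4, 9, −13)   [check: 9·142 − 13·98 = 4]
  10 = 2·4 + 2   → row F = row D − 2·row E = (2, −20, 29)   [check: −20·142 + 29·98 = 2]
  4 = 2·2 + 0   → remainder 0, stop. gcd = 2 (last nonzero row F).
So gcd(98, 142) = 2, with Bézout identity −20·142 + 29·98 = 2. Containment (⊇): the Bézout identity exhibits 2 as an element of (98, 142), giving (2) ⊆ (98, 142). Containment (⊆): since 2 | 98 and 2 | 142 (98 = 2·49, 142 = 2·71), every Z-linear combination of 98 and 142 is divisible by 2, so (98, 142) ⊆ (2). Therefore (98, 142) = (2), d = 2.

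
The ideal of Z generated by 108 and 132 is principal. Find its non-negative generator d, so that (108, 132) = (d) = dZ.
In the PID Z, (a, b) is generated by gcd(a, b). Compute gcd(132, 108) with the extended Euclidean algorithm, tracking rows (r, s, t) with s·132 + t·108 = r:
  row A: (132, 1, 0)   [1·132 + 0·108 = 132]
  row B: (108, 0, 1)   [0·132 + 1·108 = 108]
  132 = 1·108 + 24   → row C = row A − 1·row B = (24, 1, −1)   [check: 1·132 − 1·108 = 24]
  108 = 4·24 + 12   → row D = row B − 4·row C = (12, −4, 5)   [check: −4·132 + 5·108 = 12]
  24 = 2·12 + 0   → remainder 0, stop. gcd = 12 (last nonzero row D).
So gcd(108, 132) = 12, with Bézout identity −4·132 + 5·108 = 12. Containment (⊇): the Bézout identity exhibits 12 as an element of (108, 132), giving (12) ⊆ (108, 132). Containment (⊆): since 12 | 108 and 12 | 132 (108 = 12·9, 132 = 12·11), every Z-linear combination of 108 and 132 is divisible by 12, so (108, 132) ⊆ (12). Therefore (108, 132) = (12), d = 12.

Final answer: (108, 132) = (12); d = 12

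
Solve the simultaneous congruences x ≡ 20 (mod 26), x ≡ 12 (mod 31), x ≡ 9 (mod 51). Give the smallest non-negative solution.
x ≡ 10056 (mod 41106); the representative in [0, 41106) is 10056

The moduli 26, 31, 51 are pairwise coprime, so by the CRT there is a unique solution mod 26·31·51 = 41106.
Solve by successive substitution. Start with x ≡ 20 (mod 26).
  Combine with x ≡ 12 (mod 31): write x = 20 + 26·t and require 20 + 26·t ≡ 12 (mod 31), i.e. 26·t ≡ 12 − 20 ≡ 23 (mod 31). Since 26^(−1) ≡ 6 (mod 31), t ≡ 6·23 ≡ 14 (mod 31). So x ≡ 20 + 26·14 = 384 (mod 806).
  Combine with x ≡ 9 (mod 51): write x = 384 + 806·t and require 384 + 806·t ≡ 9 (mod 51), i.e. 806·t ≡ 9 − 384 ≡ 33 (mod 51). Since 806^(−1) ≡ 5 (mod 51) (806 ≡ 41 (mod 51)), t ≡ 5·33 ≡ 12 (mod 51). So x ≡ 384 + 806·12 = 10056 (mod 41106).
Unique solution in [0, 41106): x = 10056.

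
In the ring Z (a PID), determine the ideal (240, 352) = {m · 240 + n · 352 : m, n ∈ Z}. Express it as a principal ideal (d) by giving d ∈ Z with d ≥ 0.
In the PID Z, (a, b) is generated by gcd(a, b). Compute gcd(352, 240) with the extended Euclidean algorithm, tracking rows (r, s, t) with s·352 + t·240 = r:
  row A: (352, 1, 0)   [1·352 + 0·240 = 352]
  row B: (240, 0, 1)   [0·352 + 1·240 = 240]
  352 = 1·240 + 112   → row C = row A − 1·row B = (112, 1, −1)   [check: 1·352 − 1·240 = 112]
  240 = 2·112 + 16   → row D = row B − 2·row C = (16, −2, 3)   [check: −2·352 + 3·240 = 16]
  112 = 7·16 + 0   → remainder 0, stop. gcd = 16 (last nonzero row D).
So gcd(240, 352) = 16, with Bézout identity −2·352 + 3·240 = 16. Containment (⊇): the Bézout identity exhibits 16 as an element of (240, 352), giving (16) ⊆ (240, 352). Containment (⊆): since 16 | 240 and 16 | 352 (240 = 16·15, 352 = 16·22), every Z-linear combination of 240 and 352 is divisible by 16, so (240, 352) ⊆ (16). Therefore (240, 352) = (16), d = 16.

Final answer: (240, 352) = (16); d = 16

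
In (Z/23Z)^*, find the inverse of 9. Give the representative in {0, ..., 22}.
Apply the extended Euclidean algorithm to (23, 9), tracking rows (r, s, t) with s·23 + t·9 = r. Each division r_prev = q·r_cur + r_new produces the new row as (previous row) − q·(current row):
  row A: (23, 1, 0)   [1·23 + 0·9 = 23]
  row B: (9, 0, 1)   [0·23 + 1·9 = 9]
  23 = 2·9 + 5   → row C = row A − 2·row B = (5, 1, −2)   [check: 1·23 − 2·9 = 5]
  9 = 1·5 + 4   → row D = row B − 1·row C = (4, −1, 3)   [check: −1·23 + 3·9 = 4]
  5 = 1·4 + 1   → row E = row C − 1·row D = (1, 2, −5)   [check: 2·23 − 5·9 = 1]
  4 = 4·1 + 0   → remainder 0, stop. gcd = 1 (last nonzero row E).
The gcd is 1, so 9 is invertible mod 23. The last nonzero row gives 2·23 − 5·9 = 1, so t = −5. So 9^(−1) ≡ −5 ≡ 18 (mod 23). Verify: 9 · 18 = 162 ≡ 1 (mod 23). ✓

Final answer: 9^(−1) ≡ 18 (mod 23)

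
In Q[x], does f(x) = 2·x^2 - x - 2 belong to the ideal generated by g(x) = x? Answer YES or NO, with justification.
In Q[x] the ideal (g) consists of all multiples of g, so f ∈ (g) iff g | f, i.e. iff the remainder of f on division by g is 0. Divide f by g (g is monic, so eliminate the leading term of the running remainder at each step):
  leading term 2·x^2: subtract (2·x)·g(x) = 2·x^2, leaving -x - 2
  leading term -x: subtract (-1)·g(x) = -x, leaving -2
The remainder r(x) = -2 ≠ 0 (and deg r < deg g), so g ∤ f, i.e. f ∉ (g).

Final answer: NO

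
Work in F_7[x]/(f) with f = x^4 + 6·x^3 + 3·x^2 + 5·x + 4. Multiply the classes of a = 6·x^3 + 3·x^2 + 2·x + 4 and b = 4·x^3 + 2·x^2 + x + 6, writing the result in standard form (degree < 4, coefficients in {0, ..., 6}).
a · b ≡ x^3 + 5·x^2 + 5·x + 5 (mod f(x))

Multiply as integer polynomials: a · b = 24·x^6 + 24·x^5 + 20·x^4 + 59·x^3 + 28·x^2 + 16·x + 24. Reducing coefficients mod 7: a · b ≡ 3·x^6 + 3·x^5 + 6·x^4 + 3·x^3 + 2·x + 3. Now divide by f(x) = x^4 + 6·x^3 + 3·x^2 + 5·x + 4 in F_7[x], eliminating the leading term at each step:
  leading term 3·x^6: subtract (3·x^2)·f(x) = 3·x^6 + 4·x^5 + 2·x^4 + x^3 + 5·x^2, leaving 6·x^5 + 4·x^4 + 2·x^3 + 2·x^2 + 2·x + 3 (coefficients mod 7)
  leading term 6·x^5: subtract (6·x)·f(x) = 6·x^5 + x^4 + 4·x^3 + 2·x^2 + 3·x, leaving 3·x^4 + 5·x^3 + 6·x + 3 (coefficients mod 7)
  leading term 3·x^4: subtract (3)·f(x) = 3·x^4 + 4·x^3 + 2·x^2 + x + 5, leaving x^3 + 5·x^2 + 5·x + 5 (coefficients mod 7)
The degree is now < 4, so this is the remainder. Hence a · b ≡ x^3 + 5·x^2 + 5·x + 5 in F_7[x]/(f).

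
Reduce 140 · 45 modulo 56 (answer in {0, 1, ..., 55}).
28

Reduce the factors first: 140 ≡ 28 (mod 56), so 140 · 45 ≡ 28 · 45 (mod 56). 28 · 45 = 1260. Dividing by 56: 1260 = 22·56 + 28. So (140 · 45) mod 56 = 28.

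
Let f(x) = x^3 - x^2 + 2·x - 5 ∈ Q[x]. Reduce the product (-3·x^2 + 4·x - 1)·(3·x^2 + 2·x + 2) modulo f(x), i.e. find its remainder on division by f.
a · b ≡ 14·x^2 - 33·x - 17 (mod f(x))

First multiply in Q[x] without reducing: a · b = -9·x^4 + 6·x^3 - x^2 + 6·x - 2. Now divide by f(x) = x^3 - x^2 + 2·x - 5, eliminating the leading term at each step:
  leading term -9·x^4: subtract (-9·x)·f(x) = -9·x^4 + 9·x^3 - 18·x^2 + 45·x, leaving -3·x^3 + 17·x^2 - 39·x - 2
  leading term -3·x^3: subtract (-3)·f(x) = -3·x^3 + 3·x^2 - 6·x + 15, leaving 14·x^2 - 33·x - 17
The degree is now < 3, so this is the remainder. Hence a · b ≡ 14·x^2 - 33·x - 17 in Q[x]/(f).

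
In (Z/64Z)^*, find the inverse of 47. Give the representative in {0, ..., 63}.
47^(−1) ≡ 15 (mod 64)

Apply the extended Euclidean algorithm to (64, 47), tracking rows (r, s, t) with s·64 + t·47 = r. Each division r_prev = q·r_cur + r_new produces the new row as (previous row) − q·(current row):
  row A: (64, 1, 0)   [1·64 + 0·47 = 64]
  row B: (47, 0, 1)   [0·64 + 1·47 = 47]
  64 = 1·47 + 17   → row C = row A − 1·row B = (17, 1, −1)   [check: 1·64 − 1·47 = 17]
  47 = 2·17 + 13   → row D = row B − 2·row C = (13, −2, 3)   [check: −2·64 + 3·47 = 13]
  17 = 1·13 + 4   → row E = row C − 1·row D = (4, 3, −4)   [check: 3·64 − 4·47 = 4]
  13 = 3·4 + 1   → row F = row D − 3·row E = (1, −11, 15)   [check: −11·64 + 15·47 = 1]
  4 = 4·1 + 0   → remainder 0, stop. gcd = 1 (last nonzero row F).
The gcd is 1, so 47 is invertible mod 64. The last nonzero row gives −11·64 + 15·47 = 1, so t = 15. So 47^(−1) ≡ 15 (mod 64). Verify: 47 · 15 = 705 ≡ 1 (mod 64). ✓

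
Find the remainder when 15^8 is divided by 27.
0

Use repeated squaring. Binary(8) = 1000. Walk through the bits of the exponent 8 left-to-right: at each bit after the leading one, square the running value, then multiply by 15 if the bit is 1 (always reducing mod 27):
  bit 1 = 1 (leading): start with 15.
  bit 2 = 0: square 15^2 = 225 ≡ 9 (mod 27).
  bit 3 = 0: square 9^2 = 81 ≡ 0 (mod 27).
  bit 4 = 0: square 0^2 = 0 (mod 27).
Final value: 15^8 ≡ 0 (mod 27).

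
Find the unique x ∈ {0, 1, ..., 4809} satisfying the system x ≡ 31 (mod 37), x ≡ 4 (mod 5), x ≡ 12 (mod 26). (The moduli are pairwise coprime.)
x ≡ 1104 (mod 4810); the representative in [0, 4810) is 1104

The moduli 37, 5, 26 are pairwise coprime, so by the CRT there is a unique solution mod 37·5·26 = 4810.
Solve by successive substitution. Start with x ≡ 31 (mod 37).
  Combine with x ≡ 4 (mod 5): write x = 31 + 37·t and require 31 + 37·t ≡ 4 (mod 5), i.e. 37·t ≡ 4 − 31 ≡ 3 (mod 5). Since 37^(−1) ≡ 3 (mod 5) (37 ≡ 2 (mod 5)), t ≡ 3·3 ≡ 4 (mod 5). So x ≡ 31 + 37·4 = 179 (mod 185).
  Combine with x ≡ 12 (mod 26): write x = 179 + 185·t and require 179 + 185·t ≡ 12 (mod 26), i.e. 185·t ≡ 12 − 179 ≡ 15 (mod 26). Since 185^(−1) ≡ 9 (mod 26) (185 ≡ 3 (mod 26)), t ≡ 9·15 ≡ 5 (mod 26). So x ≡ 179 + 185·5 = 1104 (mod 4810).
Unique solution in [0, 4810): x = 1104.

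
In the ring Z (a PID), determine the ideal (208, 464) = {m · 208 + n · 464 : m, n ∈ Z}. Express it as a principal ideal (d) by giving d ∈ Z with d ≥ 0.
In the PID Z, (a, b) is generated by gcd(a, b). Compute gcd(464, 208) with the extended Euclidean algorithm, tracking rows (r, s, t) with s·464 + t·208 = r:
  row A: (464, 1, 0)   [1·464 + 0·208 = 464]
  row B: (208, 0, 1)   [0·464 + 1·208 = 208]
  464 = 2·208 + 48   → row C = row A − 2·row B = (48, 1, −2)   [check: 1·464 − 2·208 = 48]
  208 = 4·48 + 16   → row D = row B − 4·row C = (16, −4, 9)   [check: −4·464 + 9·208 = 16]
  48 = 3·16 + 0   → remainder 0, stop. gcd = 16 (last nonzero row D).
So gcd(208, 464) = 16, with Bézout identity −4·464 + 9·208 = 16. Containment (⊇): the Bézout identity exhibits 16 as an element of (208, 464), giving (16) ⊆ (208, 464). Containment (⊆): since 16 | 208 and 16 | 464 (208 = 16·13, 464 = 16·29), every Z-linear combination of 208 and 464 is divisible by 16, so (208, 464) ⊆ (16). Therefore (208, 464) = (16), d = 16.

Final answer: (208, 464) = (16); d = 16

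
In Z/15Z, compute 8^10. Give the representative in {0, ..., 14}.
4

Use repeated squaring. Binary(10) = 1010. Walk through the bits of the exponent 10 left-to-right: at each bit after the leading one, square the running value, then multiply by 8 if the bit is 1 (always reducing mod 15):
  bit 1 = 1 (leading): start with 8.
  bit 2 = 0: square 8^2 = 64 ≡ 4 (mod 15).
  bit 3 = 1: square 4^2 = 16 ≡ 1; bit is 1, so multiply 1·8 = 8 (mod 15).
  bit 4 = 0: square 8^2 = 64 ≡ 4 (mod 15).
Final value: 8^10 ≡ 4 (mod 15).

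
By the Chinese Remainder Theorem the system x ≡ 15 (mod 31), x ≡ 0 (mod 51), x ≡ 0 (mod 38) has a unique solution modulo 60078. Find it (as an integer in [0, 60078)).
The moduli 31, 51, 38 are pairwise coprime, so by the CRT there is a unique solution mod 31·51·38 = 60078.
Solve by successive substitution. Start with x ≡ 15 (mod 31).
  Combine with x ≡ 0 (mod 51): write x = 15 + 31·t and require 15 + 31·t ≡ 0 (mod 51), i.e. 31·t ≡ 0 − 15 ≡ 36 (mod 51). Since 31^(−1) ≡ 28 (mod 51), t ≡ 28·36 ≡ 39 (mod 51). So x ≡ 15 + 31·39 = 1224 (mod 1581).
  Combine with x ≡ 0 (mod 38): write x = 1224 + 1581·t and require 1224 + 1581·t ≡ 0 (mod 38), i.e. 1581·t ≡ 0 − 1224 ≡ 30 (mod 38). Since 1581^(−1) ≡ 5 (mod 38) (1581 ≡ 23 (mod 38)), t ≡ 5·30 ≡ 36 (mod 38). So x ≡ 1224 + 1581·36 = 58140 (mod 60078).
Unique solution in [0, 60078): x = 58140.

Final answer: x ≡ 58140 (mod 60078); the representative in [0, 60078) is 58140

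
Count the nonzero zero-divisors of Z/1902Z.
Z/1902Z has 1269 nonzero zero-divisors

In Z/1902Z each nonzero element is either a unit (gcd with 1902 is 1) or a zero-divisor (gcd > 1). The number of units is φ(1902): factorise 1902 = 2 · 3 · 317, so φ(1902) = (2 − 1) · (3 − 1) · (317 − 1) = 1 · 2 · 316 = 632. The nonzero elements number 1902 − 1 = 1901. Hence the nonzero zero-divisors number 1901 − 632 = 1269.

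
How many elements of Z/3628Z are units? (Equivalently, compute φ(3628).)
An element a ∈ Z/3628Z is a unit iff gcd(a, 3628) = 1, so the number of units is φ(3628). φ is multiplicative, with φ(p^e) = p^e − p^(e−1). Factorise 3628 = 2^2 · 907. Then
  φ(3628) = (2^2 − 2^1) · (907 − 1) = 2 · 906 = 1812.

Final answer: Z/3628Z has φ(3628) = 1812 units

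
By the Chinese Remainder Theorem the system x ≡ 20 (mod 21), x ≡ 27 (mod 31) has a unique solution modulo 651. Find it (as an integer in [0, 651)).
x ≡ 461 (mod 651); the representative in [0, 651) is 461

The moduli 21, 31 are pairwise coprime, so by the CRT there is a unique solution mod 21·31 = 651.
Solve by successive substitution. Start with x ≡ 20 (mod 21).
  Combine with x ≡ 27 (mod 31): write x = 20 + 21·t and require 20 + 21·t ≡ 27 (mod 31), i.e. 21·t ≡ 27 − 20 ≡ 7 (mod 31). Since 21^(−1) ≡ 3 (mod 31), t ≡ 3·7 ≡ 21 (mod 31). So x ≡ 20 + 21·21 = 461 (mod 651).
Unique solution in [0, 651): x = 461.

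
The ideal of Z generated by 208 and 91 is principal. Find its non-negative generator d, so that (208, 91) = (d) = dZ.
In the PID Z, (a, b) is generated by gcd(a, b). Compute gcd(208, 91) with the extended Euclidean algorithm, tracking rows (r, s, t) with s·208 + t·91 = r:
  row A: (208, 1, 0)   [1·208 + 0·91 = 208]
  row B: (91, 0, 1)   [0·208 + 1·91 = 91]
  208 = 2·91 + 26   → row C = row A − 2·row B = (26, 1, −2)   [check: 1·208 − 2·91 = 26]
  91 = 3·26 + 13   → row D = row B − 3·row C = (13, −3, 7)   [check: −3·208 + 7·91 = 13]
  26 = 2·13 + 0   → remainder 0, stop. gcd = 13 (last nonzero row D).
So gcd(208, 91) = 13, with Bézout identity −3·208 + 7·91 = 13. Containment (⊇): the Bézout identity exhibits 13 as an element of (208, 91), giving (13) ⊆ (208, 91). Containment (⊆): since 13 | 208 and 13 | 91 (208 = 13·16, 91 = 13·7), every Z-linear combination of 208 and 91 is divisible by 13, so (208, 91) ⊆ (13). Therefore (208, 91) = (13), d = 13.

Final answer: (208, 91) = (13); d = 13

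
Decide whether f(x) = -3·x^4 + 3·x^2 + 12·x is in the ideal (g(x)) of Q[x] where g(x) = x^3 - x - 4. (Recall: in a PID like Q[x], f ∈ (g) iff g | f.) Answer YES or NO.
In Q[x] the ideal (g) consists of all multiples of g, so f ∈ (g) iff g | f, i.e. iff the remainder of f on division by g is 0. Divide f by g (g is monic, so eliminate the leading term of the running remainder at each step):
  leading term -3·x^4: subtract (-3·x)·g(x) = -3·x^4 + 3·x^2 + 12·x, leaving 0
The remainder is 0, so f(x) = g(x) · h(x) with h(x) = -3·x. Hence g | f, i.e. f ∈ (g).

Final answer: YES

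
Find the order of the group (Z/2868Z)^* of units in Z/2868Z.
|(Z/2868Z)^*| = 952

(Z/2868Z)^* consists of the classes a with gcd(a, 2868) = 1, so its order is φ(2868). φ is multiplicative, with φ(p^e) = p^e − p^(e−1). Factorise 2868 = 2^2 · 3 · 239. Then
  φ(2868) = (2^2 − 2^1) · (3 − 1) · (239 − 1) = 2 · 2 · 238 = 952.
Thus |(Z/2868Z)^*| = 952.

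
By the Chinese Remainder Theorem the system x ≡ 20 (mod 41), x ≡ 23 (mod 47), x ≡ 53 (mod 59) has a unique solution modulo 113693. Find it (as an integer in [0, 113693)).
x ≡ 31795 (mod 113693); the representative in [0, 113693) is 31795

The moduli 41, 47, 59 are pairwise coprime, so by the CRT there is a unique solution mod 41·47·59 = 113693.
Solve by successive substitution. Start with x ≡ 20 (mod 41).
  Combine with x ≡ 23 (mod 47): write x = 20 + 41·t and require 20 + 41·t ≡ 23 (mod 47), i.e. 41·t ≡ 23 − 20 ≡ 3 (mod 47). Since 41^(−1) ≡ 39 (mod 47), t ≡ 39·3 ≡ 23 (mod 47). So x ≡ 20 + 41·23 = 963 (mod 1927).
  Combine with x ≡ 53 (mod 59): write x = 963 + 1927·t and require 963 + 1927·t ≡ 53 (mod 59), i.e. 1927·t ≡ 53 − 963 ≡ 34 (mod 59). Since 1927^(−1) ≡ 56 (mod 59) (1927 ≡ 39 (mod 59)), t ≡ 56·34 ≡ 16 (mod 59). So x ≡ 963 + 1927·16 = 31795 (mod 113693).
Unique solution in [0, 113693): x = 31795.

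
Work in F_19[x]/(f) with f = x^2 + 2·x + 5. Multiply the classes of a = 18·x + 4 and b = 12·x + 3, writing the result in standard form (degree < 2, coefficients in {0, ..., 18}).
a · b ≡ 12·x + 15 (mod f(x))

Multiply as integer polynomials: a · b = 216·x^2 + 102·x + 12. Reducing coefficients mod 19: a · b ≡ 7·x^2 + 7·x + 12. Now divide by f(x) = x^2 + 2·x + 5 in F_19[x], eliminating the leading term at each step:
  leading term 7·x^2: subtract (7)·f(x) = 7·x^2 + 14·x + 16, leaving 12·x + 15 (coefficients mod 19)
The degree is now < 2, so this is the remainder. Hence a · b ≡ 12·x + 15 in F_19[x]/(f).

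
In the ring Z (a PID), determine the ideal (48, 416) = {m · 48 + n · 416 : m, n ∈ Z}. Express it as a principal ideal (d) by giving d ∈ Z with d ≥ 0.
(48, 416) = (16); d = 16

In the PID Z, (a, b) is generated by gcd(a, b). Compute gcd(416, 48) with the extended Euclidean algorithm, tracking rows (r, s, t) with s·416 + t·48 = r:
  row A: (416, 1, 0)   [1·416 + 0·48 = 416]
  row B: (48, 0, 1)   [0·416 + 1·48 = 48]
  416 = 8·48 + 32   → row C = row A − 8·row B = (32, 1, −8)   [check: 1·416 − 8·48 = 32]
  48 = 1·32 + 16   → row D = row B − 1·row C = (16, −1, 9)   [check: −1·416 + 9·48 = 16]
  32 = 2·16 + 0   → remainder 0, stop. gcd = 16 (last nonzero row D).
So gcd(48, 416) = 16, with Bézout identity −1·416 + 9·48 = 16. Containment (⊇): the Bézout identity exhibits 16 as an element of (48, 416), giving (16) ⊆ (48, 416). Containment (⊆): since 16 | 48 and 16 | 416 (48 = 16·3, 416 = 16·26), every Z-linear combination of 48 and 416 is divisible by 16, so (48, 416) ⊆ (16). Therefore (48, 416) = (16), d = 16.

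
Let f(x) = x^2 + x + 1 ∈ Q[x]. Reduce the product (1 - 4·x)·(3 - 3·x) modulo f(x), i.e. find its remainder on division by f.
a · b ≡ -27·x - 9 (mod f(x))

First multiply in Q[x] without reducing: a · b = 12·x^2 - 15·x + 3. Now divide by f(x) = x^2 + x + 1, eliminating the leading term at each step:
  leading term 12·x^2: subtract (12)·f(x) = 12·x^2 + 12·x + 12, leaving -27·x - 9
The degree is now < 2, so this is the remainder. Hence a · b ≡ -27·x - 9 in Q[x]/(f).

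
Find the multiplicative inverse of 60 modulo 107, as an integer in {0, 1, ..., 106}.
60^(−1) ≡ 66 (mod 107)

Apply the extended Euclidean algorithm to (107, 60), tracking rows (r, s, t) with s·107 + t·60 = r. Each division r_prev = q·r_cur + r_new produces the new row as (previous row) − q·(current row):
  row A: (107, 1, 0)   [1·107 + 0·60 = 107]
  row B: (60, 0, 1)   [0·107 + 1·60 = 60]
  107 = 1·60 + 47   → row C = row A − 1·row B = (47, 1, −1)   [check: 1·107 − 1·60 = 47]
  60 = 1·47 + 13   → row D = row B − 1·row C = (13, −1, 2)   [check: −1·107 + 2·60 = 13]
  47 = 3·13 + 8   → row E = row C − 3·row D = (8, 4, −7)   [check: 4·107 − 7·60 = 8]
  13 = 1·8 + 5   → row F = row D − 1·row E = (5, −5, 9)   [check: −5·107 + 9·60 = 5]
  8 = 1·5 + 3   → row G = row E − 1·row F = (3, 9, −16)   [check: 9·107 − 16·60 = 3]
  5 = 1·3 + 2   → row H = row F − 1·row G = (2, −14, 25)   [check: −14·107 + 25·60 = 2]
  3 = 1·2 + 1   → row I = row G − 1·row H = (1, 23, −41)   [check: 23·107 − 41·60 = 1]
  2 = 2·1 + 0   → remainder 0, stop. gcd = 1 (last nonzero row I).
The gcd is 1, so 60 is invertible mod 107. The last nonzero row gives 23·107 − 41·60 = 1, so t = −41. So 60^(−1) ≡ −41 ≡ 66 (mod 107). Verify: 60 · 66 = 3960 ≡ 1 (mod 107). ✓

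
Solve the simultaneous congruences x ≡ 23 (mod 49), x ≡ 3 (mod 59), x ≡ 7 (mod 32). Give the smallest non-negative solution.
The moduli 49, 59, 32 are pairwise coprime, so by the CRT there is a unique solution mod 49·59·32 = 92512.
Solve by successive substitution. Start with x ≡ 23 (mod 49).
  Combine with x ≡ 3 (mod 59): write x = 23 + 49·t and require 23 + 49·t ≡ 3 (mod 59), i.e. 49·t ≡ 3 − 23 ≡ 39 (mod 59). Since 49^(−1) ≡ 53 (mod 59), t ≡ 53·39 ≡ 2 (mod 59). So x ≡ 23 + 49·2 = 121 (mod 2891).
  Combine with x ≡ 7 (mod 32): write x = 121 + 2891·t and require 121 + 2891·t ≡ 7 (mod 32), i.e. 2891·t ≡ 7 − 121 ≡ 14 (mod 32). Since 2891^(−1) ≡ 3 (mod 32) (2891 ≡ 11 (mod 32)), t ≡ 3·14 ≡ 10 (mod 32). So x ≡ 121 + 2891·10 = 29031 (mod 92512).
Unique solution in [0, 92512): x = 29031.

Final answer: x ≡ 29031 (mod 92512); the representative in [0, 92512) is 29031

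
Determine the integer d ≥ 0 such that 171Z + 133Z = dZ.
In the PID Z, (a, b) is generated by gcd(a, b). Compute gcd(171, 133) with the extended Euclidean algorithm, tracking rows (r, s, t) with s·171 + t·133 = r:
  row A: (171, 1, 0)   [1·171 + 0·133 = 171]
  row B: (133, 0, 1)   [0·171 + 1·133 = 133]
  171 = 1·133 + 38   → row C = row A − 1·row B = (38, 1, −1)   [check: 1·171 − 1·133 = 38]
  133 = 3·38 + 19   → row D = row B − 3·row C = (19, −3, 4)   [check: −3·171 + 4·133 = 19]
  38 = 2·19 + 0   → remainder 0, stop. gcd = 19 (last nonzero row D).
So gcd(171, 133) = 19, with Bézout identity −3·171 + 4·133 = 19. Containment (⊇): the Bézout identity exhibits 19 as an element of (171, 133), giving (19) ⊆ (171, 133). Containment (⊆): since 19 | 171 and 19 | 133 (171 = 19·9, 133 = 19·7), every Z-linear combination of 171 and 133 is divisible by 19, so (171, 133) ⊆ (19). Therefore (171, 133) = (19), d = 19.

Final answer: (171, 133) = (19); d = 19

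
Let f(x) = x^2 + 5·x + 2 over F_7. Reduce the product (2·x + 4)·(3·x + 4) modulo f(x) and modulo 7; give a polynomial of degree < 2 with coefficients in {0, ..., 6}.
Multiply as integer polynomials: a · b = 6·x^2 + 20·x + 16. Reducing coefficients mod 7: a · b ≡ 6·x^2 + 6·x + 2. Now divide by f(x) = x^2 + 5·x + 2 in F_7[x], eliminating the leading term at each step:
  leading term 6·x^2: subtract (6)·f(x) = 6·x^2 + 2·x + 5, leaving 4·x + 4 (coefficients mod 7)
The degree is now < 2, so this is the remainder. Hence a · b ≡ 4·x + 4 in F_7[x]/(f).

Final answer: a · b ≡ 4·x + 4 (mod f(x))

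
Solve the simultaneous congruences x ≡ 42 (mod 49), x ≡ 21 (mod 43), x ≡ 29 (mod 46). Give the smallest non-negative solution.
The moduli 49, 43, 46 are pairwise coprime, so by the CRT there is a unique solution mod 49·43·46 = 96922.
Solve by successive substitution. Start with x ≡ 42 (mod 49).
  Combine with x ≡ 21 (mod 43): write x = 42 + 49·t and require 42 + 49·t ≡ 21 (mod 43), i.e. 49·t ≡ 21 − 42 ≡ 22 (mod 43). Since 49^(−1) ≡ 36 (mod 43) (49 ≡ 6 (mod 43)), t ≡ 36·22 ≡ 18 (mod 43). So x ≡ 42 + 49·18 = 924 (mod 2107).
  Combine with x ≡ 29 (mod 46): write x = 924 + 2107·t and require 924 + 2107·t ≡ 29 (mod 46), i.e. 2107·t ≡ 29 − 924 ≡ 25 (mod 46). Since 2107^(−1) ≡ 5 (mod 46) (2107 ≡ 37 (mod 46)), t ≡ 5·25 ≡ 33 (mod 46). So x ≡ 924 + 2107·33 = 70455 (mod 96922).
Unique solution in [0, 96922): x = 70455.

Final answer: x ≡ 70455 (mod 96922); the representative in [0, 96922) is 70455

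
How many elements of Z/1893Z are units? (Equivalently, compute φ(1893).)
Z/1893Z has φ(1893) = 1260 units

An element a ∈ Z/1893Z is a unit iff gcd(a, 1893) = 1, so the number of units is φ(1893). φ is multiplicative, with φ(p^e) = p^e − p^(e−1). Factorise 1893 = 3 · 631. Then
  φ(1893) = (3 − 1) · (631 − 1) = 2 · 630 = 1260.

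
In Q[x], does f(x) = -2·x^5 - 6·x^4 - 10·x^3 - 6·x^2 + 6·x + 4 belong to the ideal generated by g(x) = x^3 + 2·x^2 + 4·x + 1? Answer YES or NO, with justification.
NO

In Q[x] the ideal (g) consists of all multiples of g, so f ∈ (g) iff g | f, i.e. iff the remainder of f on division by g is 0. Divide f by g (g is monic, so eliminate the leading term of the running remainder at each step):
  leading term -2·x^5: subtract (-2·x^2)·g(x) = -2·x^5 - 4·x^4 - 8·x^3 - 2·x^2, leaving -2·x^4 - 2·x^3 - 4·x^2 + 6·x + 4
  leading term -2·x^4: subtract (-2·x)·g(x) = -2·x^4 - 4·x^3 - 8·x^2 - 2·x, leaving 2·x^3 + 4·x^2 + 8·x + 4
  leading term 2·x^3: subtract (2)·g(x) = 2·x^3 + 4·x^2 + 8·x + 2, leaving 2
The remainder r(x) = 2 ≠ 0 (and deg r < deg g), so g ∤ f, i.e. f ∉ (g).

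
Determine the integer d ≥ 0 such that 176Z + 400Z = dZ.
In the PID Z, (a, b) is generated by gcd(a, b). Compute gcd(400, 176) with the extended Euclidean algorithm, tracking rows (r, s, t) with s·400 + t·176 = r:
  row A: (400, 1, 0)   [1·400 + 0·176 = 400]
  row B: (176, 0, 1)   [0·400 + 1·176 = 176]
  400 = 2·176 + 48   → row C = row A − 2·row B = (48, 1, −2)   [check: 1·400 − 2·176 = 48]
  176 = 3·48 + 32   → row D = row B − 3·row C = (32, −3, 7)   [check: −3·400 + 7·176 = 32]
  48 = 1·32 + 16   → row E = row C − 1·row D = (16, 4, −9)   [check: 4·400 − 9·176 = 16]
  32 = 2·16 + 0   → remainder 0, stop. gcd = 16 (last nonzero row E).
So gcd(176, 400) = 16, with Bézout identity 4·400 − 9·176 = 16. Containment (⊇): the Bézout identity exhibits 16 as an element of (176, 400), giving (16) ⊆ (176, 400). Containment (⊆): since 16 | 176 and 16 | 400 (176 = 16·11, 400 = 16·25), every Z-linear combination of 176 and 400 is divisible by 16, so (176, 400) ⊆ (16). Therefore (176, 400) = (16), d = 16.

Final answer: (176, 400) = (16); d = 16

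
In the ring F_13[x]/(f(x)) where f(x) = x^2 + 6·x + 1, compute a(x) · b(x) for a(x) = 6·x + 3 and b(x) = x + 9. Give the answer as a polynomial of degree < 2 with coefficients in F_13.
a · b ≡ 8·x + 8 (mod f(x))

Multiply as integer polynomials: a · b = 6·x^2 + 57·x + 27. Reducing coefficients mod 13: a · b ≡ 6·x^2 + 5·x + 1. Now divide by f(x) = x^2 + 6·x + 1 in F_13[x], eliminating the leading term at each step:
  leading term 6·x^2: subtract (6)·f(x) = 6·x^2 + 10·x + 6, leaving 8·x + 8 (coefficients mod 13)
The degree is now < 2, so this is the remainder. Hence a · b ≡ 8·x + 8 in F_13[x]/(f).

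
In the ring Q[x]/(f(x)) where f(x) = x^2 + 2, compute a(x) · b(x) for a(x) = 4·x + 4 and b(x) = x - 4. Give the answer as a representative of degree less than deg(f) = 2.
a · b ≡ -12·x - 24 (mod f(x))

First multiply in Q[x] without reducing: a · b = 4·x^2 - 12·x - 16. Now divide by f(x) = x^2 + 2, eliminating the leading term at each step:
  leading term 4·x^2: subtract (4)·f(x) = 4·x^2 + 8, leaving -12·x - 24
The degree is now < 2, so this is the remainder. Hence a · b ≡ -12·x - 24 in Q[x]/(f).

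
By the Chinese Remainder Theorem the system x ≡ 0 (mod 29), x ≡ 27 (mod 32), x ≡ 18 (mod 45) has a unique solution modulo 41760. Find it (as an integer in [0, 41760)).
x ≡ 16443 (mod 41760); the representative in [0, 41760) is 16443

The moduli 29, 32, 45 are pairwise coprime, so by the CRT there is a unique solution mod 29·32·45 = 41760.
Solve by successive substitution. Start with x ≡ 0 (mod 29).
  Combine with x ≡ 27 (mod 32): write x = 29·t and require 29·t ≡ 27 (mod 32). Since 29^(−1) ≡ 21 (mod 32), t ≡ 21·27 ≡ 23 (mod 32). So x ≡ 29·23 = 667 (mod 928).
  Combine with x ≡ 18 (mod 45): write x = 667 + 928·t and require 667 + 928·t ≡ 18 (mod 45), i.e. 928·t ≡ 18 − 667 ≡ 26 (mod 45). Since 928^(−1) ≡ 37 (mod 45) (928 ≡ 28 (mod 45)), t ≡ 37·26 ≡ 17 (mod 45). So x ≡ 667 + 928·17 = 16443 (mod 41760).
Unique solution in [0, 41760): x = 16443.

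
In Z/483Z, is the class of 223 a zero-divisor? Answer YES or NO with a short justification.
gcd(223, 483) = 1, so 223 is a unit in Z/483Z (it has a multiplicative inverse). A unit cannot be a zero-divisor: if 223·b ≡ 0 then multiplying both sides by 223^(−1) gives b ≡ 0. So 223 is not a zero-divisor.

Final answer: NO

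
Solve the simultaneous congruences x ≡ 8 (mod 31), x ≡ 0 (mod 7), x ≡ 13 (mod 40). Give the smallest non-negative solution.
The moduli 31, 7, 40 are pairwise coprime, so by the CRT there is a unique solution mod 31·7·40 = 8680.
Solve by successive substitution. Start with x ≡ 8 (mod 31).
  Combine with x ≡ 0 (mod 7): write x = 8 + 31·t and require 8 + 31·t ≡ 0 (mod 7), i.e. 31·t ≡ 0 − 8 ≡ 6 (mod 7). Since 31^(−1) ≡ 5 (mod 7) (31 ≡ 3 (mod 7)), t ≡ 5·6 ≡ 2 (mod 7). So x ≡ 8 + 31·2 = 70 (mod 217).
  Combine with x ≡ 13 (mod 40): write x = 70 + 217·t and require 70 + 217·t ≡ 13 (mod 40), i.e. 217·t ≡ 13 − 70 ≡ 23 (mod 40). Since 217^(−1) ≡ 33 (mod 40) (217 ≡ 17 (mod 40)), t ≡ 33·23 ≡ 39 (mod 40). So x ≡ 70 + 217·39 = 8533 (mod 8680).
Unique solution in [0, 8680): x = 8533.

Final answer: x ≡ 8533 (mod 8680); the representative in [0, 8680) is 8533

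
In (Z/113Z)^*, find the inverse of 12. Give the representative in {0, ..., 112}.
12^(−1) ≡ 66 (mod 113)

Apply the extended Euclidean algorithm to (113, 12), tracking rows (r, s, t) with s·113 + t·12 = r. Each division r_prev = q·r_cur + r_new produces the new row as (previous row) − q·(current row):
  row A: (113, 1, 0)   [1·113 + 0·12 = 113]
  row B: (12, 0, 1)   [0·113 + 1·12 = 12]
  113 = 9·12 + 5   → row C = row A − 9·row B = (5, 1, −9)   [check: 1·113 − 9·12 = 5]
  12 = 2·5 + 2   → row D = row B − 2·row C = (2, −2, 19)   [check: −2·113 + 19·12 = 2]
  5 = 2·2 + 1   → row E = row C − 2·row D = (1, 5, −47)   [check: 5·113 − 47·12 = 1]
  2 = 2·1 + 0   → remainder 0, stop. gcd = 1 (last nonzero row E).
The gcd is 1, so 12 is invertible mod 113. The last nonzero row gives 5·113 − 47·12 = 1, so t = −47. So 12^(−1) ≡ −47 ≡ 66 (mod 113). Verify: 12 · 66 = 792 ≡ 1 (mod 113). ✓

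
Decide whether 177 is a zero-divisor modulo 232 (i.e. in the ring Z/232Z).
gcd(177, 232) = 1, so 177 is a unit in Z/232Z (it has a multiplicative inverse). A unit cannot be a zero-divisor: if 177·b ≡ 0 then multiplying both sides by 177^(−1) gives b ≡ 0. So 177 is not a zero-divisor.

Final answer: NO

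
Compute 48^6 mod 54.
Use repeated squaring. Binary(6) = 110. Walk through the bits of the exponent 6 left-to-right: at each bit after the leading one, square the running value, then multiply by 48 if the bit is 1 (always reducing mod 54):
  bit 1 = 1 (leading): start with 48.
  bit 2 = 1: square 48^2 = 2304 ≡ 36; bit is 1, so multiply 36·48 = 1728 ≡ 0 (mod 54).
  bit 3 = 0: square 0^2 = 0 (mod 54).
Final value: 48^6 ≡ 0 (mod 54).

Final answer: 0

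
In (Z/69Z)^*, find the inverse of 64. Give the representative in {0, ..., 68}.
Apply the extended Euclidean algorithm to (69, 64), tracking rows (r, s, t) with s·69 + t·64 = r. Each division r_prev = q·r_cur + r_new produces the new row as (previous row) − q·(current row):
  row A: (69, 1, 0)   [1·69 + 0·64 = 69]
  row B: (64, 0, 1)   [0·69 + 1·64 = 64]
  69 = 1·64 + 5   → row C = row A − 1·row B = (5, 1, −1)   [check: 1·69 − 1·64 = 5]
  64 = 12·5 + 4   → row D = row B − 12·row C = (4, −12, 13)   [check: −12·69 + 13·64 = 4]
  5 = 1·4 + 1   → row E = row C − 1·row D = (1, 13, −14)   [check: 13·69 − 14·64 = 1]
  4 = 4·1 + 0   → remainder 0, stop. gcd = 1 (last nonzero row E).
The gcd is 1, so 64 is invertible mod 69. The last nonzero row gives 13·69 − 14·64 = 1, so t = −14. So 64^(−1) ≡ −14 ≡ 55 (mod 69). Verify: 64 · 55 = 3520 ≡ 1 (mod 69). ✓

Final answer: 64^(−1) ≡ 55 (mod 69)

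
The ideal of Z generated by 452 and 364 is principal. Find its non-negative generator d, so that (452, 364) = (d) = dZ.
(452, 364) = (4); d = 4

In the PID Z, (a, b) is generated by gcd(a, b). Compute gcd(452, 364) with the extended Euclidean algorithm, tracking rows (r, s, t) with s·452 + t·364 = r:
  row A: (452, 1, 0)   [1·452 + 0·364 = 452]
  row B: (364, 0, 1)   [0·452 + 1·364 = 364]
  452 = 1·364 + 88   → row C = row A − 1·row B = (88, 1, −1)   [check: 1·452 − 1·364 = 88]
  364 = 4·88 + 12   → row D = row B − 4·row C = (12, −4, 5)   [check: −4·452 + 5·364 = 12]
  88 = 7·12 + 4   → row E = row C − 7·row D = (4, 29, −36)   [check: 29·452 − 36·364 = 4]
  12 = 3·4 + 0   → remainder 0, stop. gcd = 4 (last nonzero row E).
So gcd(452, 364) = 4, with Bézout identity 29·452 − 36·364 = 4. Containment (⊇): the Bézout identity exhibits 4 as an element of (452, 364), giving (4) ⊆ (452, 364). Containment (⊆): since 4 | 452 and 4 | 364 (452 = 4·113, 364 = 4·91), every Z-linear combination of 452 and 364 is divisible by 4, so (452, 364) ⊆ (4). Therefore (452, 364) = (4), d = 4.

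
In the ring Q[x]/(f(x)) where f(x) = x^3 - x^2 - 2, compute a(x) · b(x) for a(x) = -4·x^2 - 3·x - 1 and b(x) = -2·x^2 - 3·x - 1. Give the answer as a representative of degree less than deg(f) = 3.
a · b ≡ 41·x^2 + 22·x + 53 (mod f(x))

First multiply in Q[x] without reducing: a · b = 8·x^4 + 18·x^3 + 15·x^2 + 6·x + 1. Now divide by f(x) = x^3 - x^2 - 2, eliminating the leading term at each step:
  leading term 8·x^4: subtract (8·x)·f(x) = 8·x^4 - 8·x^3 - 16·x, leaving 26·x^3 + 15·x^2 + 22·x + 1
  leading term 26·x^3: subtract (26)·f(x) = 26·x^3 - 26·x^2 - 52, leaving 41·x^2 + 22·x + 53
The degree is now < 3, so this is the remainder. Hence a · b ≡ 41·x^2 + 22·x + 53 in Q[x]/(f).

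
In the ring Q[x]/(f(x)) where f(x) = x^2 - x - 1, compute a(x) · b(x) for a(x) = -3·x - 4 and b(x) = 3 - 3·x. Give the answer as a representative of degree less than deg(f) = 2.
First multiply in Q[x] without reducing: a · b = 9·x^2 + 3·x - 12. Now divide by f(x) = x^2 - x - 1, eliminating the leading term at each step:
  leading term 9·x^2: subtract (9)·f(x) = 9·x^2 - 9·x - 9, leaving 12·x - 3
The degree is now < 2, so this is the remainder. Hence a · b ≡ 12·x - 3 in Q[x]/(f).

Final answer: a · b ≡ 12·x - 3 (mod f(x))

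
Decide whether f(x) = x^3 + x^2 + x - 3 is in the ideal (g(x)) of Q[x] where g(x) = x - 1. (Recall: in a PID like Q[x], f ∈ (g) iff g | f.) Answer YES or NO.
In Q[x] the ideal (g) consists of all multiples of g, so f ∈ (g) iff g | f, i.e. iff the remainder of f on division by g is 0. Divide f by g (g is monic, so eliminate the leading term of the running remainder at each step):
  leading term x^3: subtract (x^2)·g(x) = x^3 - x^2, leaving 2·x^2 + x - 3
  leading term 2·x^2: subtract (2·x)·g(x) = 2·x^2 - 2·x, leaving 3·x - 3
  leading term 3·x: subtract (3)·g(x) = 3·x - 3, leaving 0
The remainder is 0, so f(x) = g(x) · h(x) with h(x) = x^2 + 2·x + 3. Hence g | f, i.e. f ∈ (g).

Final answer: YES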